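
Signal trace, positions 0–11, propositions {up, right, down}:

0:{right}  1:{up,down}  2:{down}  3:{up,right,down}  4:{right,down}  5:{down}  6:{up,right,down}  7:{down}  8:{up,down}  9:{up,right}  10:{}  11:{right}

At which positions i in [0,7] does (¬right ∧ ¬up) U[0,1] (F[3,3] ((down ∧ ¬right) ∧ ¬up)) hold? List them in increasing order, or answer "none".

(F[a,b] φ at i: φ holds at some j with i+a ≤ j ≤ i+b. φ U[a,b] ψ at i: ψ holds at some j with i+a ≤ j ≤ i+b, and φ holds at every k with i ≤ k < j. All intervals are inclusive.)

Evaluate at each i in [0,7]:
  i=0: ✗ (no rhs in [0,1])
  i=1: ✗ (lhs fails at k=1 before rhs at j=2)
  i=2: ✓ (rhs at j=2)
  i=3: ✗ (lhs fails at k=3 before rhs at j=4)
  i=4: ✓ (rhs at j=4)
  i=5: ✗ (no rhs in [5,6])
  i=6: ✗ (no rhs in [6,7])
  i=7: ✗ (no rhs in [7,8])

2, 4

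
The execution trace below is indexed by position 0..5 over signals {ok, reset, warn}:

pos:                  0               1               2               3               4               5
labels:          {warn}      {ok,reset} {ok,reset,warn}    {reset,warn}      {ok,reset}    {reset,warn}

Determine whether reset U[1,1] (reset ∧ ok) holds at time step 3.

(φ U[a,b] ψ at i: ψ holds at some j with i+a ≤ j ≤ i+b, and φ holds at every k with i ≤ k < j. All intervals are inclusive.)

Holds

Need some j in [4,4] with (reset ∧ ok), and reset at every k in [3,j-1].
  j=4: (reset ∧ ok) holds; reset holds at every k in [3,3] → satisfied.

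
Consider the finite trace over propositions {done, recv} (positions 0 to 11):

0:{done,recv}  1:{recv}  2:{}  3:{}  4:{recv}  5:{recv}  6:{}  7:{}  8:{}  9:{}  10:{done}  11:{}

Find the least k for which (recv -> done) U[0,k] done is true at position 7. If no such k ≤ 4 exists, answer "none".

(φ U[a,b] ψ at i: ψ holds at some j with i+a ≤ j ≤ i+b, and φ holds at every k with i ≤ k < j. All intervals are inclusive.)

Need earliest j ≥ 7 with done, and (recv -> done) at every k in [7,j-1].
  j=7: rhs fails.
  j=8: rhs fails.
  j=9: rhs fails.
  j=10: rhs holds; lhs holds on [7,9]. k = 3.

3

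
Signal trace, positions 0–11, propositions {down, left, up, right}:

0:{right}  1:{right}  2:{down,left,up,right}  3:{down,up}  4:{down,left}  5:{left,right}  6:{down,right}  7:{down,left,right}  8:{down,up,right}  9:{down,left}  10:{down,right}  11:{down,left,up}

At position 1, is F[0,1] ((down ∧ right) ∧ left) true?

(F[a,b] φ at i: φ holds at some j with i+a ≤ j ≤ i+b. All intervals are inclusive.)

Check ((down ∧ right) ∧ left) at each j in [1,2]:
  j=1: false
  j=2: true
Found at j=2 → formula holds.

Holds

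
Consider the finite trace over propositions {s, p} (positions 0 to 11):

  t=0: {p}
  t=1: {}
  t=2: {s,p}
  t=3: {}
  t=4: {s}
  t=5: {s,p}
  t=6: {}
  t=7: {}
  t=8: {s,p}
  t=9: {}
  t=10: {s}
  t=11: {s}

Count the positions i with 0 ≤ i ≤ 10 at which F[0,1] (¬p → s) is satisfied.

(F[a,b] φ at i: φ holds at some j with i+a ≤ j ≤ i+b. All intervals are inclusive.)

10

Evaluate at each i in [0,10]:
  i=0: ✓ (witness j=0)
  i=1: ✓ (witness j=2)
  i=2: ✓ (witness j=2)
  i=3: ✓ (witness j=4)
  i=4: ✓ (witness j=4)
  i=5: ✓ (witness j=5)
  i=6: ✗ (none in [6,7])
  i=7: ✓ (witness j=8)
  i=8: ✓ (witness j=8)
  i=9: ✓ (witness j=10)
  i=10: ✓ (witness j=10)
Positions where it holds: {0, 1, 2, 3, 4, 5, 7, 8, 9, 10} → 10.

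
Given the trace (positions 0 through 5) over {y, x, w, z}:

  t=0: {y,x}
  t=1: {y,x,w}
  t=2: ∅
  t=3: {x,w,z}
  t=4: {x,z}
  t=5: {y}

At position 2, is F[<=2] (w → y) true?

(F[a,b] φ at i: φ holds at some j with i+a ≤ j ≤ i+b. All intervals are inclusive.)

Check (w → y) at each j in [2,4]:
  j=2: true
  j=3: false
  j=4: true
Found at j=2 → formula holds.

True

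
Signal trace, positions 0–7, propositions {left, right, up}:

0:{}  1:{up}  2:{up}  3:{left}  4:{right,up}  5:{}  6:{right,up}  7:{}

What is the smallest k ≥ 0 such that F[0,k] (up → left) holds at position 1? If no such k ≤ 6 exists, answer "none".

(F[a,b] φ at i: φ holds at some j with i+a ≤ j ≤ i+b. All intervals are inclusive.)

2

Scan j = 1,2,… for (up → left):
  j=1: fails
  j=2: fails
  j=3: holds
First hit at j=3, so smallest k = 3-1 = 2.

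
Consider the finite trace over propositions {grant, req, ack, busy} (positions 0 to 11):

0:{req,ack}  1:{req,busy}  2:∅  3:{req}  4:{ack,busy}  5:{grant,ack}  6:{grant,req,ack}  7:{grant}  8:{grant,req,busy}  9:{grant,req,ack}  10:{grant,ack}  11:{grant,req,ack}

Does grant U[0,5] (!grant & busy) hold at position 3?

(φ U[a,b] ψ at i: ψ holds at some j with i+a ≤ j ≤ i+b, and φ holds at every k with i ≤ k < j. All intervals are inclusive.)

No

Need some j in [3,8] with (!grant & busy), and grant at every k in [3,j-1].
  j=3: (!grant & busy) false.
  j=4: (!grant & busy) holds, but grant fails at k=3 → not this j.
  j=5: (!grant & busy) false.
  j=6: (!grant & busy) false.
  j=7: (!grant & busy) false.
  j=8: (!grant & busy) false.
No j in the window works → until fails.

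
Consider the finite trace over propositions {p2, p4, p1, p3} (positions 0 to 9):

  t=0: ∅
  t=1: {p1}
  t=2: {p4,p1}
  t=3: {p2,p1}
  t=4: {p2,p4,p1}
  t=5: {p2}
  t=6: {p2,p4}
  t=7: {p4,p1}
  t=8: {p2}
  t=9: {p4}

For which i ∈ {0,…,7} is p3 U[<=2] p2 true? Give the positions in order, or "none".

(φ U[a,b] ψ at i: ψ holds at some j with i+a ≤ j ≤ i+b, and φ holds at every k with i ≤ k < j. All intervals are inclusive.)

3, 4, 5, 6

Evaluate at each i in [0,7]:
  i=0: ✗ (no rhs in [0,2])
  i=1: ✗ (lhs fails at k=1 before rhs at j=3)
  i=2: ✗ (lhs fails at k=2 before rhs at j=3)
  i=3: ✓ (rhs at j=3)
  i=4: ✓ (rhs at j=4)
  i=5: ✓ (rhs at j=5)
  i=6: ✓ (rhs at j=6)
  i=7: ✗ (lhs fails at k=7 before rhs at j=8)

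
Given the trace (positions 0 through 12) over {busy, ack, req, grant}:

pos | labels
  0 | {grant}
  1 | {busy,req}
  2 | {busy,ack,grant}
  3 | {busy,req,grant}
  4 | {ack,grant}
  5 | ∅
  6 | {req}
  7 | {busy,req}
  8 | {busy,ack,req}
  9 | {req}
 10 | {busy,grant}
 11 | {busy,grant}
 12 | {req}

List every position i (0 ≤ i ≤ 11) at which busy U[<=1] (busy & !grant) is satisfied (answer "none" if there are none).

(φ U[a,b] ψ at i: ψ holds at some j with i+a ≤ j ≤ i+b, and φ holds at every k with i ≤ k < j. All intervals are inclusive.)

Evaluate at each i in [0,11]:
  i=0: ✗ (lhs fails at k=0 before rhs at j=1)
  i=1: ✓ (rhs at j=1)
  i=2: ✗ (no rhs in [2,3])
  i=3: ✗ (no rhs in [3,4])
  i=4: ✗ (no rhs in [4,5])
  i=5: ✗ (no rhs in [5,6])
  i=6: ✗ (lhs fails at k=6 before rhs at j=7)
  i=7: ✓ (rhs at j=7)
  i=8: ✓ (rhs at j=8)
  i=9: ✗ (no rhs in [9,10])
  i=10: ✗ (no rhs in [10,11])
  i=11: ✗ (no rhs in [11,12])

1, 7, 8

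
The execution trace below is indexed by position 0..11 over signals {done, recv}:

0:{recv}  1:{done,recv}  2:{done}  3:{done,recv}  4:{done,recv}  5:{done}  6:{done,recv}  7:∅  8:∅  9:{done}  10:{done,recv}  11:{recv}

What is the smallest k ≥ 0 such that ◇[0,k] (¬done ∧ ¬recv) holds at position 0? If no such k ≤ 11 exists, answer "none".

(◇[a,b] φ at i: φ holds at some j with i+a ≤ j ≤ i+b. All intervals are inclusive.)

Scan j = 0,1,… for (¬done ∧ ¬recv):
  j=0: fails
  j=1: fails
  j=2: fails
  j=3: fails
  j=4: fails
  j=5: fails
  j=6: fails
  j=7: holds
First hit at j=7, so smallest k = 7-0 = 7.

7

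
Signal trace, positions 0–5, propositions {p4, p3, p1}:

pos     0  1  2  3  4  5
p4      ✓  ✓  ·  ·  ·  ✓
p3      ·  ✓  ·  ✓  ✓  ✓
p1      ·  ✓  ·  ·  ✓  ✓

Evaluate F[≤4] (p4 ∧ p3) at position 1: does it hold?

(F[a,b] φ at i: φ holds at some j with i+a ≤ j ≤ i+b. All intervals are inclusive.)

Check (p4 ∧ p3) at each j in [1,5]:
  j=1: true
  j=2: false
  j=3: false
  j=4: false
  j=5: true
Found at j=1 → formula holds.

Yes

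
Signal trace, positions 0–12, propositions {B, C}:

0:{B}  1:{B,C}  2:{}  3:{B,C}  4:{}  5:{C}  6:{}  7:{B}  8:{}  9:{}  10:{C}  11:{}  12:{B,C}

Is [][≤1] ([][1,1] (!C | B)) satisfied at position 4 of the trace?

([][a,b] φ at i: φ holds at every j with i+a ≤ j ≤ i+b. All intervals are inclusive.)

Check [][1,1] (!C | B) at every j in [4,5]:
  j=4: fails at 5
  j=5: holds on [6,6]
Fails at j=4 → formula fails.

Does not hold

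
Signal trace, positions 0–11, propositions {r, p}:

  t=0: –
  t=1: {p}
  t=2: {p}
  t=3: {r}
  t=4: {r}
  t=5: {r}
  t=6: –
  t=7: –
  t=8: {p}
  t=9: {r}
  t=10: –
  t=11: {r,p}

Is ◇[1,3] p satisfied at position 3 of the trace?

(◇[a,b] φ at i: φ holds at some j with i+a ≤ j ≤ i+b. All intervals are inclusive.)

Check p at each j in [4,6]:
  j=4: false
  j=5: false
  j=6: false
No position in the window satisfies it → formula fails.

False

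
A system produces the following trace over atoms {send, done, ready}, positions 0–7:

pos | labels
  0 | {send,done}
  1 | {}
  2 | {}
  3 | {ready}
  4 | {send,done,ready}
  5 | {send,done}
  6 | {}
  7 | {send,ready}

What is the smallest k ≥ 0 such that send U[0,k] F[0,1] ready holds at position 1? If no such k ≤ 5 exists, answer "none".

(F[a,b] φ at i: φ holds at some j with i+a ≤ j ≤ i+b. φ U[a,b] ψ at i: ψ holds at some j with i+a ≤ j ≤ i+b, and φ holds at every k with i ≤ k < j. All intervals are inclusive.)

none

Need earliest j ≥ 1 with F[0,1] ready, and send at every k in [1,j-1].
  j=1: rhs fails.
  j=2: rhs holds but lhs fails at k=1.
  j=3: rhs holds but lhs fails at k=1.
  j=4: rhs holds but lhs fails at k=1.
  j=5: rhs fails.
  j=6: rhs holds but lhs fails at k=1.
No witness within the range → none.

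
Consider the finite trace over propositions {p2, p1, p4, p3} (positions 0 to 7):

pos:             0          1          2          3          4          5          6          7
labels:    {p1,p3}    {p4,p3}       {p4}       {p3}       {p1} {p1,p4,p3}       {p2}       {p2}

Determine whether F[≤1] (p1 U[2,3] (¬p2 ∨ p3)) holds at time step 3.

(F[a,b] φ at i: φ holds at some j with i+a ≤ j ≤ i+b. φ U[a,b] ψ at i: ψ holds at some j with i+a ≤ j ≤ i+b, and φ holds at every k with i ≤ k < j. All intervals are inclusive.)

False

Check (p1 U[2,3] (¬p2 ∨ p3)) at each j in [3,4]:
  j=3: fails
  j=4: fails
No position in the window satisfies it → formula fails.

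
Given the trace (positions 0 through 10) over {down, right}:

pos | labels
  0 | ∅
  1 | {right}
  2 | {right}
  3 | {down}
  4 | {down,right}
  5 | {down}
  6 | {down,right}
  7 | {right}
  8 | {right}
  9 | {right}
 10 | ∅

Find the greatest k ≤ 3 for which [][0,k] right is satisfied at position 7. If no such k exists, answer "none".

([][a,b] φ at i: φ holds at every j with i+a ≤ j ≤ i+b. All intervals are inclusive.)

2

right must hold from j=7 onward; find where it first fails.
  j=7: holds
  j=8: holds
  j=9: holds
  j=10: fails
Holds on [7,9], so largest k = 2.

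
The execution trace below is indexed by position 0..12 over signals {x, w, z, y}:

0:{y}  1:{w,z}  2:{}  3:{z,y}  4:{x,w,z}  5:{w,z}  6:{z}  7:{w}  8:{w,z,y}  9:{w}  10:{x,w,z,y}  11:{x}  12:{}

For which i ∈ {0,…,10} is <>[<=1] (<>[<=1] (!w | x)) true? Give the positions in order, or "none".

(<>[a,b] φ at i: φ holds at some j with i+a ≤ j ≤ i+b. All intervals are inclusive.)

0, 1, 2, 3, 4, 5, 6, 8, 9, 10

Evaluate at each i in [0,10]:
  i=0: ✓ (witness j=0)
  i=1: ✓ (witness j=1)
  i=2: ✓ (witness j=2)
  i=3: ✓ (witness j=3)
  i=4: ✓ (witness j=4)
  i=5: ✓ (witness j=5)
  i=6: ✓ (witness j=6)
  i=7: ✗ (none in [7,8])
  i=8: ✓ (witness j=9)
  i=9: ✓ (witness j=9)
  i=10: ✓ (witness j=10)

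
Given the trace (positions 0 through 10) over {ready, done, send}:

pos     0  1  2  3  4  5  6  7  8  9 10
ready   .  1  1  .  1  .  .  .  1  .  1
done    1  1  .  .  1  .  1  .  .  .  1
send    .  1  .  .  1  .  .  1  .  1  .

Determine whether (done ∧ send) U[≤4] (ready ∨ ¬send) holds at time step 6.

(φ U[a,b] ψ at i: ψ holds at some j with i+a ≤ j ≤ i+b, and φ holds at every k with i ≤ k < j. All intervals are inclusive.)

Yes

Need some j in [6,10] with (ready ∨ ¬send), and (done ∧ send) at every k in [6,j-1].
  j=6: (ready ∨ ¬send) holds; no prefix to check → satisfied.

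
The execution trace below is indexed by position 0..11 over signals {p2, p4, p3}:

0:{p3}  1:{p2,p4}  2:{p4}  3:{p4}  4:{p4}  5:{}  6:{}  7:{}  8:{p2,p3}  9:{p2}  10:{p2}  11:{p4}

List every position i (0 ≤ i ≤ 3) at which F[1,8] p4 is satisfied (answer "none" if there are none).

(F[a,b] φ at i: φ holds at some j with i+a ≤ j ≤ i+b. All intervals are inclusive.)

Evaluate at each i in [0,3]:
  i=0: ✓ (witness j=1)
  i=1: ✓ (witness j=2)
  i=2: ✓ (witness j=3)
  i=3: ✓ (witness j=4)

0, 1, 2, 3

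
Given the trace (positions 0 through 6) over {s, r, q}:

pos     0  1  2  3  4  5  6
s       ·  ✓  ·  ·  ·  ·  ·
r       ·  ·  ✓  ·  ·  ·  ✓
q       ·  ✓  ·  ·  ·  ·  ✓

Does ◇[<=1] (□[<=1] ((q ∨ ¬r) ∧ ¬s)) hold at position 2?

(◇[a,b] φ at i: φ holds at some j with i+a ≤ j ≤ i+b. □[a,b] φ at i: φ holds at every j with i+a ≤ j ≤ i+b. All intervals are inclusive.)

Check □[<=1] ((q ∨ ¬r) ∧ ¬s) at each j in [2,3]:
  j=2: fails at 2
  j=3: holds on [3,4]
Found at j=3 → formula holds.

Yes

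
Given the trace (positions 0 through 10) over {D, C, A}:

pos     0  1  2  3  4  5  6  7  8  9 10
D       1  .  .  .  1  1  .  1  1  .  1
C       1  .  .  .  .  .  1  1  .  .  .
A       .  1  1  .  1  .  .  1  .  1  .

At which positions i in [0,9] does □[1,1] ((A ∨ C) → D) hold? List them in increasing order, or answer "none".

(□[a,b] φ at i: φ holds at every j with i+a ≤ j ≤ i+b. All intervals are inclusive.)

Evaluate at each i in [0,9]:
  i=0: ✗ (fails at j=1)
  i=1: ✗ (fails at j=2)
  i=2: ✓ (all of [3,3])
  i=3: ✓ (all of [4,4])
  i=4: ✓ (all of [5,5])
  i=5: ✗ (fails at j=6)
  i=6: ✓ (all of [7,7])
  i=7: ✓ (all of [8,8])
  i=8: ✗ (fails at j=9)
  i=9: ✓ (all of [10,10])

2, 3, 4, 6, 7, 9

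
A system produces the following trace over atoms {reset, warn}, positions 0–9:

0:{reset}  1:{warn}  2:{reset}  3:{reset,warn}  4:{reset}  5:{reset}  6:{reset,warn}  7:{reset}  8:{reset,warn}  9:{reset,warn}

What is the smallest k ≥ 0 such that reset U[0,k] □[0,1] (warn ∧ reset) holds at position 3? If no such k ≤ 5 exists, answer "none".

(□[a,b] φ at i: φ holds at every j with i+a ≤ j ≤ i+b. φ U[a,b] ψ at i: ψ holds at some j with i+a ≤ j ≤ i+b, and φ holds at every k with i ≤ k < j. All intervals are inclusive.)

Need earliest j ≥ 3 with □[0,1] (warn ∧ reset), and reset at every k in [3,j-1].
  j=3: rhs fails.
  j=4: rhs fails.
  j=5: rhs fails.
  j=6: rhs fails.
  j=7: rhs fails.
  j=8: rhs holds; lhs holds on [3,7]. k = 5.

5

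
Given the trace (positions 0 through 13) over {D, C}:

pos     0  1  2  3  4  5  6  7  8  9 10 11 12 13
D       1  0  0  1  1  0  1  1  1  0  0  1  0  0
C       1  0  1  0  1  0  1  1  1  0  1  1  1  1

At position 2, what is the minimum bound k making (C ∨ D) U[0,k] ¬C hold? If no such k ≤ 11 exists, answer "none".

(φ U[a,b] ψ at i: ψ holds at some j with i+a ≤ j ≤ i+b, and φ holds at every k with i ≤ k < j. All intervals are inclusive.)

Need earliest j ≥ 2 with ¬C, and (C ∨ D) at every k in [2,j-1].
  j=2: rhs fails.
  j=3: rhs holds; lhs holds on [2,2]. k = 1.

1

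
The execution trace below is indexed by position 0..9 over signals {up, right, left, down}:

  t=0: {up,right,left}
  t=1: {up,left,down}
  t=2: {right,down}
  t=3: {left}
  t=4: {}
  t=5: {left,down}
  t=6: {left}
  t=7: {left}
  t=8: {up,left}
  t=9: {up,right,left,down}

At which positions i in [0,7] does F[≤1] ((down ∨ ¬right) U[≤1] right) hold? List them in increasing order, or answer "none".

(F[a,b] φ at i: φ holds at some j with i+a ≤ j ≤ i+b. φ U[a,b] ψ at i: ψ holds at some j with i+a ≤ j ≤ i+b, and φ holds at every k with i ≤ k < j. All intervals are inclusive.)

0, 1, 2, 7

Evaluate at each i in [0,7]:
  i=0: ✓ (witness j=0)
  i=1: ✓ (witness j=1)
  i=2: ✓ (witness j=2)
  i=3: ✗ (none in [3,4])
  i=4: ✗ (none in [4,5])
  i=5: ✗ (none in [5,6])
  i=6: ✗ (none in [6,7])
  i=7: ✓ (witness j=8)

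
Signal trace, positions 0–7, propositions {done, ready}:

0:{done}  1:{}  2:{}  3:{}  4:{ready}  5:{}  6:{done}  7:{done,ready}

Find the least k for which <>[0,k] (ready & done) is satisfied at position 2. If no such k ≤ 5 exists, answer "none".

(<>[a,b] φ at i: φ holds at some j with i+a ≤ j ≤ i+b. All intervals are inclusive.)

Scan j = 2,3,… for (ready & done):
  j=2: fails
  j=3: fails
  j=4: fails
  j=5: fails
  j=6: fails
  j=7: holds
First hit at j=7, so smallest k = 7-2 = 5.

5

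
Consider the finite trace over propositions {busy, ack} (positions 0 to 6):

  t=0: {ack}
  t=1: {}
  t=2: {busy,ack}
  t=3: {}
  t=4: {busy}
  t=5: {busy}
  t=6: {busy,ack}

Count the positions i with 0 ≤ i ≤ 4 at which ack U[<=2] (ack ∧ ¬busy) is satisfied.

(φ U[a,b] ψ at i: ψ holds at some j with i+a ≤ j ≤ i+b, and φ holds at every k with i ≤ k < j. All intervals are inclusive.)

1

Evaluate at each i in [0,4]:
  i=0: ✓ (rhs at j=0)
  i=1: ✗ (no rhs in [1,3])
  i=2: ✗ (no rhs in [2,4])
  i=3: ✗ (no rhs in [3,5])
  i=4: ✗ (no rhs in [4,6])
Positions where it holds: {0} → 1.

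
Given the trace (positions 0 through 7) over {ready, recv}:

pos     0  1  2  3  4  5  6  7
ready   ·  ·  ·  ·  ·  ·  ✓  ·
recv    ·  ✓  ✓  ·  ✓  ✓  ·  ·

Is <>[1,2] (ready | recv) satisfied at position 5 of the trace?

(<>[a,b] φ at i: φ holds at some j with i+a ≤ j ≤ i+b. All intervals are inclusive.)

Check (ready | recv) at each j in [6,7]:
  j=6: true
  j=7: false
Found at j=6 → formula holds.

True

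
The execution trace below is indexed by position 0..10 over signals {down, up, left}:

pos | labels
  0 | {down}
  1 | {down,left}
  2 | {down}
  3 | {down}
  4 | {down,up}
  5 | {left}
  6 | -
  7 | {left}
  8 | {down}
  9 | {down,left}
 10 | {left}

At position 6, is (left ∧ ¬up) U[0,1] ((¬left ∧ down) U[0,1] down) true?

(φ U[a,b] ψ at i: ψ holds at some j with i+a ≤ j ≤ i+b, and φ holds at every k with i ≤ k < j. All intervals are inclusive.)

Need some j in [6,7] with ((¬left ∧ down) U[0,1] down), and (left ∧ ¬up) at every k in [6,j-1].
  j=6: ((¬left ∧ down) U[0,1] down) — fails.
  j=7: ((¬left ∧ down) U[0,1] down) — fails.
No j in the window works → until fails.

No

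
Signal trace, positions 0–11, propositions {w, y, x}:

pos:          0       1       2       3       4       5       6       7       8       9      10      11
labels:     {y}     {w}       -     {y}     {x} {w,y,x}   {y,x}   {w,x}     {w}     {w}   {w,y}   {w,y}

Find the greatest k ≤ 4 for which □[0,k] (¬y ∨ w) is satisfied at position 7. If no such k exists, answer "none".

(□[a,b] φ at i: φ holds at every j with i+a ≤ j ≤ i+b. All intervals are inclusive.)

(¬y ∨ w) must hold from j=7 onward; find where it first fails.
  j=7: holds
  j=8: holds
  j=9: holds
  j=10: holds
  j=11: holds
Holds through j=11; largest k = 4.

4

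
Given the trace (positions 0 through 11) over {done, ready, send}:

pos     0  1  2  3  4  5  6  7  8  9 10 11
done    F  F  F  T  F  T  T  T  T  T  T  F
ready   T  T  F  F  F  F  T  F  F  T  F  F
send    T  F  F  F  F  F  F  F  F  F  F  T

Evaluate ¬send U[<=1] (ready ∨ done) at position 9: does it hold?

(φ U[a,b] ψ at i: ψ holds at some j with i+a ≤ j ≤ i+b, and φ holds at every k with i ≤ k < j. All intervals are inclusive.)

Need some j in [9,10] with (ready ∨ done), and ¬send at every k in [9,j-1].
  j=9: (ready ∨ done) holds; no prefix to check → satisfied.

True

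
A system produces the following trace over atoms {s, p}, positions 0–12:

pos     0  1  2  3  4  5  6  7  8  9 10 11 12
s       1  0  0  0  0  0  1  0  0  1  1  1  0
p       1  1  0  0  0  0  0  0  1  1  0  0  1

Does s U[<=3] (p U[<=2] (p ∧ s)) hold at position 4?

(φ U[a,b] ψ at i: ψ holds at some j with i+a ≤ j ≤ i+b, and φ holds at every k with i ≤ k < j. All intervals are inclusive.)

Need some j in [4,7] with (p U[<=2] (p ∧ s)), and s at every k in [4,j-1].
  j=4: (p U[<=2] (p ∧ s)) — fails.
  j=5: (p U[<=2] (p ∧ s)) — fails.
  j=6: (p U[<=2] (p ∧ s)) — fails.
  j=7: (p U[<=2] (p ∧ s)) — fails.
No j in the window works → until fails.

False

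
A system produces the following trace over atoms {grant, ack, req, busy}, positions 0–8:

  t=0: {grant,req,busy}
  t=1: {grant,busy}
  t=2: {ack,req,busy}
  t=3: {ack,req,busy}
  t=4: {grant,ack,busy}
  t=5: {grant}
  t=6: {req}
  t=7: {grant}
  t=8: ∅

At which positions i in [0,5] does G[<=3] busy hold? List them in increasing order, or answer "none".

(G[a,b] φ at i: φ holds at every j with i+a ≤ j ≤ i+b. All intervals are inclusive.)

Evaluate at each i in [0,5]:
  i=0: ✓ (all of [0,3])
  i=1: ✓ (all of [1,4])
  i=2: ✗ (fails at j=5)
  i=3: ✗ (fails at j=5)
  i=4: ✗ (fails at j=5)
  i=5: ✗ (fails at j=5)

0, 1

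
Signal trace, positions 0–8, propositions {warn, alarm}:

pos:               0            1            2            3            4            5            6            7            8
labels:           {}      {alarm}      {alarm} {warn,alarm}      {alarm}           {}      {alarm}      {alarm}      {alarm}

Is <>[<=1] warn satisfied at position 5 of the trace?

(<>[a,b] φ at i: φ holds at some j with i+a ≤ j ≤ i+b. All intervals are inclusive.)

False

Check warn at each j in [5,6]:
  j=5: false
  j=6: false
No position in the window satisfies it → formula fails.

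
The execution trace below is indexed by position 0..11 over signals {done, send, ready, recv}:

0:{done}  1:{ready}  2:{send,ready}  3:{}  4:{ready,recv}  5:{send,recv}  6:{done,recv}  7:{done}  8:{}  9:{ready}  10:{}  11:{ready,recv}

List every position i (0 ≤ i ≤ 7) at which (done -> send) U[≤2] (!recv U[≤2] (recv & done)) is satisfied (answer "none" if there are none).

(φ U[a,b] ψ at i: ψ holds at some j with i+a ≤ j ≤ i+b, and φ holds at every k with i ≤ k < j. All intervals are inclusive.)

Evaluate at each i in [0,7]:
  i=0: ✗ (no rhs in [0,2])
  i=1: ✗ (no rhs in [1,3])
  i=2: ✗ (no rhs in [2,4])
  i=3: ✗ (no rhs in [3,5])
  i=4: ✓ (rhs at j=6; lhs holds on [4,5])
  i=5: ✓ (rhs at j=6; lhs holds on [5,5])
  i=6: ✓ (rhs at j=6)
  i=7: ✗ (no rhs in [7,9])

4, 5, 6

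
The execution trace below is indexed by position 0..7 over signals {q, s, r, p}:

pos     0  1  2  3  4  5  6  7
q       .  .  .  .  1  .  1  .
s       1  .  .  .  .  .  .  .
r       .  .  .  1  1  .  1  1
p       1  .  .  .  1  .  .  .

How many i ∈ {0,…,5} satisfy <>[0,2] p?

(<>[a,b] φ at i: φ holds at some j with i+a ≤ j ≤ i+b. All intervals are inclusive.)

4

Evaluate at each i in [0,5]:
  i=0: ✓ (witness j=0)
  i=1: ✗ (none in [1,3])
  i=2: ✓ (witness j=4)
  i=3: ✓ (witness j=4)
  i=4: ✓ (witness j=4)
  i=5: ✗ (none in [5,7])
Positions where it holds: {0, 2, 3, 4} → 4.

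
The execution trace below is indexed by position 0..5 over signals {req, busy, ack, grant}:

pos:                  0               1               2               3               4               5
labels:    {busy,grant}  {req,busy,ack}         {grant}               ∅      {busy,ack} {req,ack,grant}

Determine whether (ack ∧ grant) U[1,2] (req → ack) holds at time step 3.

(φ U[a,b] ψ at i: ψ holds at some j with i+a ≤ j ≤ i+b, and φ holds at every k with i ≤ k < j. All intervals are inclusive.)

No

Need some j in [4,5] with (req → ack), and (ack ∧ grant) at every k in [3,j-1].
  j=4: (req → ack) holds, but (ack ∧ grant) fails at k=3 → not this j.
  j=5: (req → ack) holds, but (ack ∧ grant) fails at k=3 → not this j.
No j in the window works → until fails.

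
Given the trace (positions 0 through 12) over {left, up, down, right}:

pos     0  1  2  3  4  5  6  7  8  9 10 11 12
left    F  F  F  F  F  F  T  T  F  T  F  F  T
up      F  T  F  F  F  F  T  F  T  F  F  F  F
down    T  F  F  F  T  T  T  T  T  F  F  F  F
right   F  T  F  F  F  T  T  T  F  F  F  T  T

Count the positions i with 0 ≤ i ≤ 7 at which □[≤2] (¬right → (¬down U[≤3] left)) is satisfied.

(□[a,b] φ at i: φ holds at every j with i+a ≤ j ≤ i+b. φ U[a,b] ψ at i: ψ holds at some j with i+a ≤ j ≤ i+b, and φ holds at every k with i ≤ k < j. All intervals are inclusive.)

Evaluate at each i in [0,7]:
  i=0: ✗ (fails at j=0)
  i=1: ✗ (fails at j=2)
  i=2: ✗ (fails at j=2)
  i=3: ✗ (fails at j=3)
  i=4: ✗ (fails at j=4)
  i=5: ✓ (all of [5,7])
  i=6: ✗ (fails at j=8)
  i=7: ✗ (fails at j=8)
Positions where it holds: {5} → 1.

1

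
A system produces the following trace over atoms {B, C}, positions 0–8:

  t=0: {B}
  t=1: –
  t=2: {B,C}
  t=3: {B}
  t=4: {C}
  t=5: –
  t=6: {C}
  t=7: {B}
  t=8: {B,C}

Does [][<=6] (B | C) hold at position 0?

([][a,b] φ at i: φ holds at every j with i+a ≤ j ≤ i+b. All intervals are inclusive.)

No

Check (B | C) at every j in [0,6]:
  j=0: true
  j=1: false
  j=2: true
  j=3: true
  j=4: true
  j=5: false
  j=6: true
Fails at j=1 → formula fails.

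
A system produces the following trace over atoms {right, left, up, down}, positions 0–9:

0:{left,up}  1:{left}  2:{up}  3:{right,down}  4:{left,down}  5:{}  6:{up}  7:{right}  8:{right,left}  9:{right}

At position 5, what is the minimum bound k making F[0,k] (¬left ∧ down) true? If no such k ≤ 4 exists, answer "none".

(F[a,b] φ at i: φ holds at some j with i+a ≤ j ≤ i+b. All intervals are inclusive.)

none

Scan j = 5,6,… for (¬left ∧ down):
  j=5: fails
  j=6: fails
  j=7: fails
  j=8: fails
  j=9: fails
No j in [5,9] satisfies it → none.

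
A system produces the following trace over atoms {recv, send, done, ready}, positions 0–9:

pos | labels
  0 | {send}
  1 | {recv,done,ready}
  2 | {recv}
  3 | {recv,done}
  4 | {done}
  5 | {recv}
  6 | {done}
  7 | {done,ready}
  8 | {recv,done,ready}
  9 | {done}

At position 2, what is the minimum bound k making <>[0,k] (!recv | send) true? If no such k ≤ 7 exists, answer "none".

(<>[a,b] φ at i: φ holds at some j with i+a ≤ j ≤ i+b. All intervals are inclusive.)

2

Scan j = 2,3,… for (!recv | send):
  j=2: fails
  j=3: fails
  j=4: holds
First hit at j=4, so smallest k = 4-2 = 2.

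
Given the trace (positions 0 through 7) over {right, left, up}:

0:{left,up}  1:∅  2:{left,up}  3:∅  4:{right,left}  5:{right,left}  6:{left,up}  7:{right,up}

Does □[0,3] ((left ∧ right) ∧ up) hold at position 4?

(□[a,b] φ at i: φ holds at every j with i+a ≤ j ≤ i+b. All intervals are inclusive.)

Does not hold

Check ((left ∧ right) ∧ up) at every j in [4,7]:
  j=4: false
  j=5: false
  j=6: false
  j=7: false
Fails at j=4 → formula fails.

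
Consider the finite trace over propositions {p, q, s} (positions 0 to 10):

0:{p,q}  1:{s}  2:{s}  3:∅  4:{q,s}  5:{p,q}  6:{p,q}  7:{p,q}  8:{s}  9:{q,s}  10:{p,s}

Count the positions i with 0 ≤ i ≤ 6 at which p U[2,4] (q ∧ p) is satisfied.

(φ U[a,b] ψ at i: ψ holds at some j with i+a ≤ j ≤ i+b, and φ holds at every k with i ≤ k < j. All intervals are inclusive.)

Evaluate at each i in [0,6]:
  i=0: ✗ (no rhs in [2,4])
  i=1: ✗ (lhs fails at k=1 before rhs at j=5)
  i=2: ✗ (lhs fails at k=2 before rhs at j=5)
  i=3: ✗ (lhs fails at k=3 before rhs at j=5)
  i=4: ✗ (lhs fails at k=4 before rhs at j=6)
  i=5: ✓ (rhs at j=7; lhs holds on [5,6])
  i=6: ✗ (no rhs in [8,10])
Positions where it holds: {5} → 1.

1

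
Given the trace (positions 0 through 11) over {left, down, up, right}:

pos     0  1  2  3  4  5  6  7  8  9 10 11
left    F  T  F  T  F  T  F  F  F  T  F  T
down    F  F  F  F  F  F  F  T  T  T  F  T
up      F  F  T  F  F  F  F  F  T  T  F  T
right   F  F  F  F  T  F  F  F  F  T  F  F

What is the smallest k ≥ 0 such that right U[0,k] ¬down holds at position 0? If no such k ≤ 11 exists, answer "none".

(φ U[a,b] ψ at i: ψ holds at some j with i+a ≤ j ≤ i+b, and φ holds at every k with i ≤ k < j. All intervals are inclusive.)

0

Need earliest j ≥ 0 with ¬down, and right at every k in [0,j-1].
  j=0: rhs holds (empty prefix). k = 0.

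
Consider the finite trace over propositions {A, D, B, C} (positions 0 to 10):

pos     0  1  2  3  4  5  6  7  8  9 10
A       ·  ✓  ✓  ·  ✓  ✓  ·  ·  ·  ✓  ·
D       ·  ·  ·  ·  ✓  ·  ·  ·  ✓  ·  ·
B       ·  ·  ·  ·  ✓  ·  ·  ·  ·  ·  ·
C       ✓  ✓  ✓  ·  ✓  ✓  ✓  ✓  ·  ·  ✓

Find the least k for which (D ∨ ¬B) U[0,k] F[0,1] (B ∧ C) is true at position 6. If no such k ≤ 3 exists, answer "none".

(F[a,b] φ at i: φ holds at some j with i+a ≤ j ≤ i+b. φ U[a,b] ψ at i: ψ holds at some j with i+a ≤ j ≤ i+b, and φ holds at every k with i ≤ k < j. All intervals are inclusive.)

Need earliest j ≥ 6 with F[0,1] (B ∧ C), and (D ∨ ¬B) at every k in [6,j-1].
  j=6: rhs fails.
  j=7: rhs fails.
  j=8: rhs fails.
  j=9: rhs fails.
No witness within the range → none.

none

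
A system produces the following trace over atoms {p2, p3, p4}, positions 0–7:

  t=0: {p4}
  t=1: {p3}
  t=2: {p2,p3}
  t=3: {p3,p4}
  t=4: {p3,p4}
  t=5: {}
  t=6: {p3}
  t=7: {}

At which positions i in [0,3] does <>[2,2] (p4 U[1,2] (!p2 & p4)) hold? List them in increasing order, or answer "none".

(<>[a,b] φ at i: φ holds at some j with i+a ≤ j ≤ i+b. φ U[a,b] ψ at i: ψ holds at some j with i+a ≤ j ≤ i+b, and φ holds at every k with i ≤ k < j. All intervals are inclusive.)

Evaluate at each i in [0,3]:
  i=0: ✗ (none in [2,2])
  i=1: ✓ (witness j=3)
  i=2: ✗ (none in [4,4])
  i=3: ✗ (none in [5,5])

1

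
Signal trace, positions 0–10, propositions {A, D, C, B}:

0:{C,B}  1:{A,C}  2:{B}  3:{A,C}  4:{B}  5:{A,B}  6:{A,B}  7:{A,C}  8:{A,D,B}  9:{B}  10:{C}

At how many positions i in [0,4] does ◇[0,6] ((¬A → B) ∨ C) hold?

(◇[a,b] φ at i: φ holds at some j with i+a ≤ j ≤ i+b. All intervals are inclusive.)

5

Evaluate at each i in [0,4]:
  i=0: ✓ (witness j=0)
  i=1: ✓ (witness j=1)
  i=2: ✓ (witness j=2)
  i=3: ✓ (witness j=3)
  i=4: ✓ (witness j=4)
Positions where it holds: {0, 1, 2, 3, 4} → 5.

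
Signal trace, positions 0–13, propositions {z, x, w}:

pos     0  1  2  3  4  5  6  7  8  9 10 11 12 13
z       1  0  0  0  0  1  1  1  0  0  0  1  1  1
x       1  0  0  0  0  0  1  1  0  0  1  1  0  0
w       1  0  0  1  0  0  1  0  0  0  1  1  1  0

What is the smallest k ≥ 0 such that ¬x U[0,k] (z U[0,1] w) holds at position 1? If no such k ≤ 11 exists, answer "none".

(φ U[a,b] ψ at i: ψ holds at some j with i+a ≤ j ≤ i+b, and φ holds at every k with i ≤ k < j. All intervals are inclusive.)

2

Need earliest j ≥ 1 with (z U[0,1] w), and ¬x at every k in [1,j-1].
  j=1: rhs fails.
  j=2: rhs fails.
  j=3: rhs holds; lhs holds on [1,2]. k = 2.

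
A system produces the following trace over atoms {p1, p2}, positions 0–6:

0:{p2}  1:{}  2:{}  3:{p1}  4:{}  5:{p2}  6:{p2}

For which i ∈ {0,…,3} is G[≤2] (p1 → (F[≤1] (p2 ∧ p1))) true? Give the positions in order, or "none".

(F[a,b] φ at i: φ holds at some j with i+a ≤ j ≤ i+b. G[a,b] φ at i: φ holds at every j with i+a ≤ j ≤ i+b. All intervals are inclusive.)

Evaluate at each i in [0,3]:
  i=0: ✓ (all of [0,2])
  i=1: ✗ (fails at j=3)
  i=2: ✗ (fails at j=3)
  i=3: ✗ (fails at j=3)

0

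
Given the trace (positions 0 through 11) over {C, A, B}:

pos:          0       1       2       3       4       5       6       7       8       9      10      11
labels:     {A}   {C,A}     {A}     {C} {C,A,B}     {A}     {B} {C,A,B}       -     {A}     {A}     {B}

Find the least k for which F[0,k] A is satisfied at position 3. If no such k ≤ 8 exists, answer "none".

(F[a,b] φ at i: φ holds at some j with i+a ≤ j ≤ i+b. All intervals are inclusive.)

1

Scan j = 3,4,… for A:
  j=3: fails
  j=4: holds
First hit at j=4, so smallest k = 4-3 = 1.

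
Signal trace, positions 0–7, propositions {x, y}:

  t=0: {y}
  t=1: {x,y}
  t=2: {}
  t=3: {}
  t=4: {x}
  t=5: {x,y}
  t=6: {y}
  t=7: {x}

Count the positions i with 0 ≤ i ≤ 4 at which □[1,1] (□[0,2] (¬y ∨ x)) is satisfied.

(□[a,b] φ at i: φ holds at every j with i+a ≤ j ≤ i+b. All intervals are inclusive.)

3

Evaluate at each i in [0,4]:
  i=0: ✓ (all of [1,1])
  i=1: ✓ (all of [2,2])
  i=2: ✓ (all of [3,3])
  i=3: ✗ (fails at j=4)
  i=4: ✗ (fails at j=5)
Positions where it holds: {0, 1, 2} → 3.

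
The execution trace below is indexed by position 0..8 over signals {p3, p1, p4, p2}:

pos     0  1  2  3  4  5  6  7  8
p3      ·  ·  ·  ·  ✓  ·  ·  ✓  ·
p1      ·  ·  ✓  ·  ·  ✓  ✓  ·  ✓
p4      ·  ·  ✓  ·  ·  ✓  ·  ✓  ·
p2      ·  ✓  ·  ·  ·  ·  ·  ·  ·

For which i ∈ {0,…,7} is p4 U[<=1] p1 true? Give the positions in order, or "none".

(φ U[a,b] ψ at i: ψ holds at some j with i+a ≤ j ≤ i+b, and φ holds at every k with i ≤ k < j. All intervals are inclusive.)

Evaluate at each i in [0,7]:
  i=0: ✗ (no rhs in [0,1])
  i=1: ✗ (lhs fails at k=1 before rhs at j=2)
  i=2: ✓ (rhs at j=2)
  i=3: ✗ (no rhs in [3,4])
  i=4: ✗ (lhs fails at k=4 before rhs at j=5)
  i=5: ✓ (rhs at j=5)
  i=6: ✓ (rhs at j=6)
  i=7: ✓ (rhs at j=8; lhs holds on [7,7])

2, 5, 6, 7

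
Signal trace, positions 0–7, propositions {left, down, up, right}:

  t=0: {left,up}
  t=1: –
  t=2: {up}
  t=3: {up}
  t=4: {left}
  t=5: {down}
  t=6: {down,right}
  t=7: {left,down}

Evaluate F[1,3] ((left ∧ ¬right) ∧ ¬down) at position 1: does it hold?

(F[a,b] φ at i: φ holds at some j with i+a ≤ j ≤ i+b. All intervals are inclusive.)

Check ((left ∧ ¬right) ∧ ¬down) at each j in [2,4]:
  j=2: false
  j=3: false
  j=4: true
Found at j=4 → formula holds.

Holds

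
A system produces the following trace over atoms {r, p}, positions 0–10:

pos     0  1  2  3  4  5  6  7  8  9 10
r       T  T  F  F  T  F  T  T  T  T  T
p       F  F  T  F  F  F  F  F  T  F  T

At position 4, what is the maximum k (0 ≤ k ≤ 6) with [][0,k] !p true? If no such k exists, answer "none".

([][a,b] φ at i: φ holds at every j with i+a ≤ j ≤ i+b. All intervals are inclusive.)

!p must hold from j=4 onward; find where it first fails.
  j=4: holds
  j=5: holds
  j=6: holds
  j=7: holds
  j=8: fails
Holds on [4,7], so largest k = 3.

3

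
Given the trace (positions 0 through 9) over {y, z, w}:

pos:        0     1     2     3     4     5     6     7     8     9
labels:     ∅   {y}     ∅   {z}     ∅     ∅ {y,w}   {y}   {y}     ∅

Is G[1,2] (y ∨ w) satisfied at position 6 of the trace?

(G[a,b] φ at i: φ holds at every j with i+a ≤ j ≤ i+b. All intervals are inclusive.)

Check (y ∨ w) at every j in [7,8]:
  j=7: true
  j=8: true
All positions satisfy it → formula holds.

Holds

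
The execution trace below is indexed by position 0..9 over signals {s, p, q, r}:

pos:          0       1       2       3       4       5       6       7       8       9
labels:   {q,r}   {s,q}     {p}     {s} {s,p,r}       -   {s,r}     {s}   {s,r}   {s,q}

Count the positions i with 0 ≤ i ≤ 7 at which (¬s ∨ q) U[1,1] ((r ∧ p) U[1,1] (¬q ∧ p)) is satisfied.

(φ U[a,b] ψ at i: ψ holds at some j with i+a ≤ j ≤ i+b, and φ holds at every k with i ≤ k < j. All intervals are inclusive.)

Evaluate at each i in [0,7]:
  i=0: ✗ (no rhs in [1,1])
  i=1: ✗ (no rhs in [2,2])
  i=2: ✗ (no rhs in [3,3])
  i=3: ✗ (no rhs in [4,4])
  i=4: ✗ (no rhs in [5,5])
  i=5: ✗ (no rhs in [6,6])
  i=6: ✗ (no rhs in [7,7])
  i=7: ✗ (no rhs in [8,8])
Positions where it holds: {} → 0.

0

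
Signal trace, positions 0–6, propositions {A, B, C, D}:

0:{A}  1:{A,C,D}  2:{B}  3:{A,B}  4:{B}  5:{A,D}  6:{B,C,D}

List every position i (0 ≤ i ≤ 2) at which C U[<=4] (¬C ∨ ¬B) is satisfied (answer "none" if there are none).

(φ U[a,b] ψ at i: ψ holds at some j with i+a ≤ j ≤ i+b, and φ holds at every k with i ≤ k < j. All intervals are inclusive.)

0, 1, 2

Evaluate at each i in [0,2]:
  i=0: ✓ (rhs at j=0)
  i=1: ✓ (rhs at j=1)
  i=2: ✓ (rhs at j=2)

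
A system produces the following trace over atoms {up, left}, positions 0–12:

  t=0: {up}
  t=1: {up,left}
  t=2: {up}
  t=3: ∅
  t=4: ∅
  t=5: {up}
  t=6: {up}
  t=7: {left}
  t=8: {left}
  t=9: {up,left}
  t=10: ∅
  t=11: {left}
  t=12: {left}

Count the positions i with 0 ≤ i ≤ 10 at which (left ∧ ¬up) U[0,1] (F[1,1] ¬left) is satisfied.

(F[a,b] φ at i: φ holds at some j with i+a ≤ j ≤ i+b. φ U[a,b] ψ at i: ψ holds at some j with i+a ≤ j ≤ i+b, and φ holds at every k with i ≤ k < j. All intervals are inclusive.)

7

Evaluate at each i in [0,10]:
  i=0: ✗ (lhs fails at k=0 before rhs at j=1)
  i=1: ✓ (rhs at j=1)
  i=2: ✓ (rhs at j=2)
  i=3: ✓ (rhs at j=3)
  i=4: ✓ (rhs at j=4)
  i=5: ✓ (rhs at j=5)
  i=6: ✗ (no rhs in [6,7])
  i=7: ✗ (no rhs in [7,8])
  i=8: ✓ (rhs at j=9; lhs holds on [8,8])
  i=9: ✓ (rhs at j=9)
  i=10: ✗ (no rhs in [10,11])
Positions where it holds: {1, 2, 3, 4, 5, 8, 9} → 7.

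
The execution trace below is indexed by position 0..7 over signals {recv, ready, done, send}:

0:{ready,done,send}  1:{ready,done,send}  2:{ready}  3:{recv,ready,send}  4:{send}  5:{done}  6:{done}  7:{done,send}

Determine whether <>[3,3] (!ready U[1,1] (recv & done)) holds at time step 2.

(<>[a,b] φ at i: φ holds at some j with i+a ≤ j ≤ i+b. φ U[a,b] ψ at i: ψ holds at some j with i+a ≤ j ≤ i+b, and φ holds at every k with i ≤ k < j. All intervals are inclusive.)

No

Check (!ready U[1,1] (recv & done)) at each j in [5,5]:
  j=5: fails
No position in the window satisfies it → formula fails.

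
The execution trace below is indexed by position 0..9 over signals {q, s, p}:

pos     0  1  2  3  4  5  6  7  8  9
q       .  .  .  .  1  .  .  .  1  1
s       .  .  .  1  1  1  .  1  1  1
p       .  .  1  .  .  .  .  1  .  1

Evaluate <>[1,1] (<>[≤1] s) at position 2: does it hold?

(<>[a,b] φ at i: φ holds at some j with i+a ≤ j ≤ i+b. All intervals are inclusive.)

Check <>[≤1] s at each j in [3,3]:
  j=3: holds (witness at 3)
Found at j=3 → formula holds.

Holds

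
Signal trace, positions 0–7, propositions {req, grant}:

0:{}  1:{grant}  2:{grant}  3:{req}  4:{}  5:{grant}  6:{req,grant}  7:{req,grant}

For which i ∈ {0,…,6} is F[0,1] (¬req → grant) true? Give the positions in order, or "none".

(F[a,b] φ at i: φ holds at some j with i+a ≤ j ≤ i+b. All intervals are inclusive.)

Evaluate at each i in [0,6]:
  i=0: ✓ (witness j=1)
  i=1: ✓ (witness j=1)
  i=2: ✓ (witness j=2)
  i=3: ✓ (witness j=3)
  i=4: ✓ (witness j=5)
  i=5: ✓ (witness j=5)
  i=6: ✓ (witness j=6)

0, 1, 2, 3, 4, 5, 6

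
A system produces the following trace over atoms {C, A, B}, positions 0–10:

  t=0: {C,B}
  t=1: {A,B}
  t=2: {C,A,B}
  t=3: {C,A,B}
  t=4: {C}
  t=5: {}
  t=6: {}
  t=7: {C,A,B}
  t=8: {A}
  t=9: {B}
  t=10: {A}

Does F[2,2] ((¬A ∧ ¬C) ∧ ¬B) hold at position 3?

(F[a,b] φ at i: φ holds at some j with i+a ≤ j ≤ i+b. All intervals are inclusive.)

Check ((¬A ∧ ¬C) ∧ ¬B) at each j in [5,5]:
  j=5: true
Found at j=5 → formula holds.

Yes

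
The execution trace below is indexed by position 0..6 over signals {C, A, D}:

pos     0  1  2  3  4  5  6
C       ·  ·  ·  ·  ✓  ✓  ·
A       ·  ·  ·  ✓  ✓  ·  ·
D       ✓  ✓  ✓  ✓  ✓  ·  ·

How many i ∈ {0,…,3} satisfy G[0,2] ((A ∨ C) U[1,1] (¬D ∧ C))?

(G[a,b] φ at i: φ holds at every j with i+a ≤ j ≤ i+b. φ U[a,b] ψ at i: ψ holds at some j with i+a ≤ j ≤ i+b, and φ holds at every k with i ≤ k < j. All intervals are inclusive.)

Evaluate at each i in [0,3]:
  i=0: ✗ (fails at j=0)
  i=1: ✗ (fails at j=1)
  i=2: ✗ (fails at j=2)
  i=3: ✗ (fails at j=3)
Positions where it holds: {} → 0.

0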